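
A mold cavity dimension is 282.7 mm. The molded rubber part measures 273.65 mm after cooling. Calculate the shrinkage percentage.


Shrinkage = (mold - part) / mold * 100
= (282.7 - 273.65) / 282.7 * 100
= 9.05 / 282.7 * 100
= 3.2%

3.2%


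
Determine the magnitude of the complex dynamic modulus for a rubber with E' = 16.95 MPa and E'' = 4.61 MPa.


|E*| = sqrt(E'^2 + E''^2)
= sqrt(16.95^2 + 4.61^2)
= sqrt(287.3025 + 21.2521)
= 17.566 MPa

17.566 MPa


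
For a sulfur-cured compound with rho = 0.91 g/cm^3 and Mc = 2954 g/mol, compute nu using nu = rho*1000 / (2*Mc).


nu = rho * 1000 / (2 * Mc)
nu = 0.91 * 1000 / (2 * 2954)
nu = 910.0 / 5908
nu = 0.1540 mol/L

0.1540 mol/L


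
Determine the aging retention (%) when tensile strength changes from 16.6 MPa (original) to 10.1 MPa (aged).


Retention = aged / original * 100
= 10.1 / 16.6 * 100
= 60.8%

60.8%


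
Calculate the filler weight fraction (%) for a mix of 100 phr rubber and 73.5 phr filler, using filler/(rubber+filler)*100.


Filler % = filler / (rubber + filler) * 100
= 73.5 / (100 + 73.5) * 100
= 73.5 / 173.5 * 100
= 42.36%

42.36%


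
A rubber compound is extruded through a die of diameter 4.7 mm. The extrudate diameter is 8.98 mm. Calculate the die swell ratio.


Die swell ratio = D_extrudate / D_die
= 8.98 / 4.7
= 1.911

Die swell = 1.911


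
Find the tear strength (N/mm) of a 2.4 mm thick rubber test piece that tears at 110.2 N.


Tear strength = force / thickness
= 110.2 / 2.4
= 45.92 N/mm

45.92 N/mm


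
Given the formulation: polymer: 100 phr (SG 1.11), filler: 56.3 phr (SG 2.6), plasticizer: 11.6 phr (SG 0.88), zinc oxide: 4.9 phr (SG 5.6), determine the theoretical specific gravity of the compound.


Sum of weights = 172.8
Volume contributions:
  polymer: 100/1.11 = 90.0901
  filler: 56.3/2.6 = 21.6538
  plasticizer: 11.6/0.88 = 13.1818
  zinc oxide: 4.9/5.6 = 0.8750
Sum of volumes = 125.8008
SG = 172.8 / 125.8008 = 1.374

SG = 1.374


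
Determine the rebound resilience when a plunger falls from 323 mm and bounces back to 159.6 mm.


Resilience = h_rebound / h_drop * 100
= 159.6 / 323 * 100
= 49.4%

49.4%


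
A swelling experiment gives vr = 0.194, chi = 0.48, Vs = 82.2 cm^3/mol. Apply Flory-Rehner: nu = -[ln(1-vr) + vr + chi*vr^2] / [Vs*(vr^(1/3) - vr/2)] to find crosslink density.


ln(1 - vr) = ln(1 - 0.194) = -0.2157
Numerator = -((-0.2157) + 0.194 + 0.48 * 0.194^2) = 0.0036
Denominator = 82.2 * (0.194^(1/3) - 0.194/2) = 39.6119
nu = 0.0036 / 39.6119 = 9.1040e-05 mol/cm^3

9.1040e-05 mol/cm^3


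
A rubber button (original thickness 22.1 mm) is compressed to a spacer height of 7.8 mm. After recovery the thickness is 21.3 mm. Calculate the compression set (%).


CS = (t0 - recovered) / (t0 - ts) * 100
= (22.1 - 21.3) / (22.1 - 7.8) * 100
= 0.8 / 14.3 * 100
= 5.6%

5.6%


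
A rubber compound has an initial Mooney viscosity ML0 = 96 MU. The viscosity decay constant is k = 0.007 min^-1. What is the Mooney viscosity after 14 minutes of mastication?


ML = ML0 * exp(-k * t)
ML = 96 * exp(-0.007 * 14)
ML = 96 * 0.9066
ML = 87.04 MU

87.04 MU


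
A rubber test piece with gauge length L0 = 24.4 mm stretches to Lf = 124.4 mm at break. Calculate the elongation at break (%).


Elongation = (Lf - L0) / L0 * 100
= (124.4 - 24.4) / 24.4 * 100
= 100.0 / 24.4 * 100
= 409.8%

409.8%


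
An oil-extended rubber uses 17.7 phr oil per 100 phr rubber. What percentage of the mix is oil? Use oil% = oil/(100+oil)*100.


Oil % = oil / (100 + oil) * 100
= 17.7 / (100 + 17.7) * 100
= 17.7 / 117.7 * 100
= 15.04%

15.04%


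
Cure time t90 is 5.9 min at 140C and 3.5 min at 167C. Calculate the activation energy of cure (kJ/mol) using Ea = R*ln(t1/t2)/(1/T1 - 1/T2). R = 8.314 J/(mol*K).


T1 = 413.15 K, T2 = 440.15 K
1/T1 - 1/T2 = 1.4848e-04
ln(t1/t2) = ln(5.9/3.5) = 0.5222
Ea = 8.314 * 0.5222 / 1.4848e-04 = 29240.3628 J/mol
Ea = 29.24 kJ/mol

29.24 kJ/mol


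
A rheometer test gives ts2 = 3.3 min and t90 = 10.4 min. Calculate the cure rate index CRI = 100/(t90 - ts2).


CRI = 100 / (t90 - ts2)
= 100 / (10.4 - 3.3)
= 100 / 7.1
= 14.08 min^-1

14.08 min^-1


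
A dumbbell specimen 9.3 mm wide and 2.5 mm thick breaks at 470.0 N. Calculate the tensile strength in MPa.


Area = width * thickness = 9.3 * 2.5 = 23.25 mm^2
TS = force / area = 470.0 / 23.25 = 20.22 MPa

20.22 MPa


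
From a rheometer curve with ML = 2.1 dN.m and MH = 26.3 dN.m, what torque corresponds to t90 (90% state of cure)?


M90 = ML + 0.9 * (MH - ML)
M90 = 2.1 + 0.9 * (26.3 - 2.1)
M90 = 2.1 + 0.9 * 24.2
M90 = 23.88 dN.m

23.88 dN.m


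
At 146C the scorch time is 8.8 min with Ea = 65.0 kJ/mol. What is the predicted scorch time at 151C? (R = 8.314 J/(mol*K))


Convert temperatures: T1 = 146 + 273.15 = 419.15 K, T2 = 151 + 273.15 = 424.15 K
ts2_new = 8.8 * exp(65000 / 8.314 * (1/424.15 - 1/419.15))
1/T2 - 1/T1 = -2.8124e-05
ts2_new = 7.06 min

7.06 min


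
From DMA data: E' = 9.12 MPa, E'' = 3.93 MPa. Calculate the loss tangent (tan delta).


tan delta = E'' / E'
= 3.93 / 9.12
= 0.4309

tan delta = 0.4309


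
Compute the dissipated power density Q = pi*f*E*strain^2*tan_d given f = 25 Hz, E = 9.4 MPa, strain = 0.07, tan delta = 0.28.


Q = pi * f * E * strain^2 * tan_d
= pi * 25 * 9.4 * 0.07^2 * 0.28
= pi * 25 * 9.4 * 0.0049 * 0.28
= 1.0129

Q = 1.0129


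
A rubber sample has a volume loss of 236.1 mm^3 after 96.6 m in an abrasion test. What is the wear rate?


Rate = volume_loss / distance
= 236.1 / 96.6
= 2.444 mm^3/m

2.444 mm^3/m


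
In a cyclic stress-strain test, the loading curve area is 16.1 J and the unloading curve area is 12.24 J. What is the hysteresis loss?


Hysteresis loss = loading - unloading
= 16.1 - 12.24
= 3.86 J

3.86 J


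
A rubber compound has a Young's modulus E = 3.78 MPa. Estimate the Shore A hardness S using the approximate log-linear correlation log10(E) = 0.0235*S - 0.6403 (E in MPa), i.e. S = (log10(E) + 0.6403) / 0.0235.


log10(E) = 0.0235*S - 0.6403  =>  S = (log10(E) + 0.6403) / 0.0235
log10(3.78) = 0.577492
S = (0.577492 + 0.6403) / 0.0235 = 1.217792 / 0.0235
S = 51.8

Shore A = 51.8


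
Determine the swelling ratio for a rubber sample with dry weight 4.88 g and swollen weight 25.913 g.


Q = W_swollen / W_dry
Q = 25.913 / 4.88
Q = 5.31

Q = 5.31


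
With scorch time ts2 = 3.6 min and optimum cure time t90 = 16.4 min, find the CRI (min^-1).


CRI = 100 / (t90 - ts2)
= 100 / (16.4 - 3.6)
= 100 / 12.8
= 7.81 min^-1

7.81 min^-1


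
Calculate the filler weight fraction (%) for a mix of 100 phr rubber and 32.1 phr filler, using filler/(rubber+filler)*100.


Filler % = filler / (rubber + filler) * 100
= 32.1 / (100 + 32.1) * 100
= 32.1 / 132.1 * 100
= 24.3%

24.3%


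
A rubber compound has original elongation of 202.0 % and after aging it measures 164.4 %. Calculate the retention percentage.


Retention = aged / original * 100
= 164.4 / 202.0 * 100
= 81.4%

81.4%


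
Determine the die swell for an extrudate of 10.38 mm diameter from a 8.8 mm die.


Die swell ratio = D_extrudate / D_die
= 10.38 / 8.8
= 1.18

Die swell = 1.18


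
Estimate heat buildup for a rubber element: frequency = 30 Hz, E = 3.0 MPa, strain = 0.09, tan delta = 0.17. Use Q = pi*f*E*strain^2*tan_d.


Q = pi * f * E * strain^2 * tan_d
= pi * 30 * 3.0 * 0.09^2 * 0.17
= pi * 30 * 3.0 * 0.0081 * 0.17
= 0.3893

Q = 0.3893


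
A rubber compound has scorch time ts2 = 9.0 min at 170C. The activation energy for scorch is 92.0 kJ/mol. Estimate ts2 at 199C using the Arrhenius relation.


Convert temperatures: T1 = 170 + 273.15 = 443.15 K, T2 = 199 + 273.15 = 472.15 K
ts2_new = 9.0 * exp(92000 / 8.314 * (1/472.15 - 1/443.15))
1/T2 - 1/T1 = -1.3860e-04
ts2_new = 1.94 min

1.94 min


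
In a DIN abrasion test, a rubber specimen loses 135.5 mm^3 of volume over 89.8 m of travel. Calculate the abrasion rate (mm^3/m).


Rate = volume_loss / distance
= 135.5 / 89.8
= 1.509 mm^3/m

1.509 mm^3/m


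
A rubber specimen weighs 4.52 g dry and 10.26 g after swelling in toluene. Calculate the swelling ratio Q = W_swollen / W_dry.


Q = W_swollen / W_dry
Q = 10.26 / 4.52
Q = 2.27

Q = 2.27


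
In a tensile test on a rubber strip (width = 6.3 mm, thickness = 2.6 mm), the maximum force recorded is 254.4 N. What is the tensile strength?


Area = width * thickness = 6.3 * 2.6 = 16.38 mm^2
TS = force / area = 254.4 / 16.38 = 15.53 MPa

15.53 MPa


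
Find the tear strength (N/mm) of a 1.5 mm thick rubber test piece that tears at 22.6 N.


Tear strength = force / thickness
= 22.6 / 1.5
= 15.07 N/mm

15.07 N/mm


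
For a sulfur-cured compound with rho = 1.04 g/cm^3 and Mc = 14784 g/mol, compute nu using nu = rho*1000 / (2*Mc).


nu = rho * 1000 / (2 * Mc)
nu = 1.04 * 1000 / (2 * 14784)
nu = 1040.0 / 29568
nu = 0.0352 mol/L

0.0352 mol/L


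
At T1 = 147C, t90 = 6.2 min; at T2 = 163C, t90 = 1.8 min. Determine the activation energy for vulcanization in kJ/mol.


T1 = 420.15 K, T2 = 436.15 K
1/T1 - 1/T2 = 8.7313e-05
ln(t1/t2) = ln(6.2/1.8) = 1.2368
Ea = 8.314 * 1.2368 / 8.7313e-05 = 117765.1082 J/mol
Ea = 117.77 kJ/mol

117.77 kJ/mol


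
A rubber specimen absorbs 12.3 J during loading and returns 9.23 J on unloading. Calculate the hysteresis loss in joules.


Hysteresis loss = loading - unloading
= 12.3 - 9.23
= 3.07 J

3.07 J


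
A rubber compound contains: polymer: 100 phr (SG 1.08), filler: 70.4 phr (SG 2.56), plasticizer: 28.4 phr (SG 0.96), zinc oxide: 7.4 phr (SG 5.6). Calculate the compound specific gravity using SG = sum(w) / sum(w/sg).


Sum of weights = 206.2
Volume contributions:
  polymer: 100/1.08 = 92.5926
  filler: 70.4/2.56 = 27.5000
  plasticizer: 28.4/0.96 = 29.5833
  zinc oxide: 7.4/5.6 = 1.3214
Sum of volumes = 150.9974
SG = 206.2 / 150.9974 = 1.366

SG = 1.366


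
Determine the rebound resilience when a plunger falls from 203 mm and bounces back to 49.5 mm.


Resilience = h_rebound / h_drop * 100
= 49.5 / 203 * 100
= 24.4%

24.4%


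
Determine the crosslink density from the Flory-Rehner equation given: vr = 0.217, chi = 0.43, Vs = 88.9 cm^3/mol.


ln(1 - vr) = ln(1 - 0.217) = -0.2446
Numerator = -((-0.2446) + 0.217 + 0.43 * 0.217^2) = 0.0074
Denominator = 88.9 * (0.217^(1/3) - 0.217/2) = 43.7765
nu = 0.0074 / 43.7765 = 1.6845e-04 mol/cm^3

1.6845e-04 mol/cm^3


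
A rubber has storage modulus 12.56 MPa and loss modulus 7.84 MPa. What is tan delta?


tan delta = E'' / E'
= 7.84 / 12.56
= 0.6242

tan delta = 0.6242


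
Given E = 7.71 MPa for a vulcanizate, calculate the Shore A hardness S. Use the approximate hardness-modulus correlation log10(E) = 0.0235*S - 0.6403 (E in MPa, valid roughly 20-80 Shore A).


log10(E) = 0.0235*S - 0.6403  =>  S = (log10(E) + 0.6403) / 0.0235
log10(7.71) = 0.887054
S = (0.887054 + 0.6403) / 0.0235 = 1.527354 / 0.0235
S = 65.0

Shore A = 65.0


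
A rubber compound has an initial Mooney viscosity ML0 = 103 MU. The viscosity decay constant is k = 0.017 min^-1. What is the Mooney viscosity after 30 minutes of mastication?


ML = ML0 * exp(-k * t)
ML = 103 * exp(-0.017 * 30)
ML = 103 * 0.6005
ML = 61.85 MU

61.85 MU


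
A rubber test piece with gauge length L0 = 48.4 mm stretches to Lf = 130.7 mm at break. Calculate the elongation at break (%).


Elongation = (Lf - L0) / L0 * 100
= (130.7 - 48.4) / 48.4 * 100
= 82.3 / 48.4 * 100
= 170.0%

170.0%


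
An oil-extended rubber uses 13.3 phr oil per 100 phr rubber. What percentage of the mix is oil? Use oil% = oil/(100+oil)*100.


Oil % = oil / (100 + oil) * 100
= 13.3 / (100 + 13.3) * 100
= 13.3 / 113.3 * 100
= 11.74%

11.74%


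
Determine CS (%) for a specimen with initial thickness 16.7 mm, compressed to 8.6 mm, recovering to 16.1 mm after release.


CS = (t0 - recovered) / (t0 - ts) * 100
= (16.7 - 16.1) / (16.7 - 8.6) * 100
= 0.6 / 8.1 * 100
= 7.4%

7.4%


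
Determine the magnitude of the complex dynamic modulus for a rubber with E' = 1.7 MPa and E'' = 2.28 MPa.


|E*| = sqrt(E'^2 + E''^2)
= sqrt(1.7^2 + 2.28^2)
= sqrt(2.8900 + 5.1984)
= 2.844 MPa

2.844 MPa


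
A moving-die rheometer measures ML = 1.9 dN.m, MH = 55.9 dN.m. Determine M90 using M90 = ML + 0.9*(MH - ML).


M90 = ML + 0.9 * (MH - ML)
M90 = 1.9 + 0.9 * (55.9 - 1.9)
M90 = 1.9 + 0.9 * 54.0
M90 = 50.5 dN.m

50.5 dN.m


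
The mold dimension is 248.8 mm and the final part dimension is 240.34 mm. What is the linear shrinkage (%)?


Shrinkage = (mold - part) / mold * 100
= (248.8 - 240.34) / 248.8 * 100
= 8.46 / 248.8 * 100
= 3.4%

3.4%


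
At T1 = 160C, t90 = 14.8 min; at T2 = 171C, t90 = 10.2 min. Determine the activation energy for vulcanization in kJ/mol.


T1 = 433.15 K, T2 = 444.15 K
1/T1 - 1/T2 = 5.7177e-05
ln(t1/t2) = ln(14.8/10.2) = 0.3722
Ea = 8.314 * 0.3722 / 5.7177e-05 = 54126.2240 J/mol
Ea = 54.13 kJ/mol

54.13 kJ/mol


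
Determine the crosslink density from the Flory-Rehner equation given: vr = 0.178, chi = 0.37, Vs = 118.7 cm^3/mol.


ln(1 - vr) = ln(1 - 0.178) = -0.1960
Numerator = -((-0.1960) + 0.178 + 0.37 * 0.178^2) = 0.0063
Denominator = 118.7 * (0.178^(1/3) - 0.178/2) = 56.2071
nu = 0.0063 / 56.2071 = 1.1194e-04 mol/cm^3

1.1194e-04 mol/cm^3


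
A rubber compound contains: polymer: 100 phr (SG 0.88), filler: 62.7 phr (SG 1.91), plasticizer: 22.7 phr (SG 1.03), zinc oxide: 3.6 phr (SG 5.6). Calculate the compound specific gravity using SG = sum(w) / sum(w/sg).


Sum of weights = 189.0
Volume contributions:
  polymer: 100/0.88 = 113.6364
  filler: 62.7/1.91 = 32.8272
  plasticizer: 22.7/1.03 = 22.0388
  zinc oxide: 3.6/5.6 = 0.6429
Sum of volumes = 169.1453
SG = 189.0 / 169.1453 = 1.117

SG = 1.117


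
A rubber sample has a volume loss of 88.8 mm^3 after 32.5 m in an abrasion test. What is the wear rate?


Rate = volume_loss / distance
= 88.8 / 32.5
= 2.732 mm^3/m

2.732 mm^3/m


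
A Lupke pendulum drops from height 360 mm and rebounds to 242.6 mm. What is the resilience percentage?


Resilience = h_rebound / h_drop * 100
= 242.6 / 360 * 100
= 67.4%

67.4%


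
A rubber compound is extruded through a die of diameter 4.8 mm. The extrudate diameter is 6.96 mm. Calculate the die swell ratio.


Die swell ratio = D_extrudate / D_die
= 6.96 / 4.8
= 1.45

Die swell = 1.45


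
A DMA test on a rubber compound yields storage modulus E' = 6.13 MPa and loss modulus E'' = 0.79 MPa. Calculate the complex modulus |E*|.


|E*| = sqrt(E'^2 + E''^2)
= sqrt(6.13^2 + 0.79^2)
= sqrt(37.5769 + 0.6241)
= 6.181 MPa

6.181 MPa


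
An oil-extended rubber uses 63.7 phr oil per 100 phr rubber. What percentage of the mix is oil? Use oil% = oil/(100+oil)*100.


Oil % = oil / (100 + oil) * 100
= 63.7 / (100 + 63.7) * 100
= 63.7 / 163.7 * 100
= 38.91%

38.91%


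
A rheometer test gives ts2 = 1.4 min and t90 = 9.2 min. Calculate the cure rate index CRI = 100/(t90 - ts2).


CRI = 100 / (t90 - ts2)
= 100 / (9.2 - 1.4)
= 100 / 7.8
= 12.82 min^-1

12.82 min^-1


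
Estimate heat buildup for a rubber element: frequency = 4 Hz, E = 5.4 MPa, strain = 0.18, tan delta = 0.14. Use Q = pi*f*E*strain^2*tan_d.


Q = pi * f * E * strain^2 * tan_d
= pi * 4 * 5.4 * 0.18^2 * 0.14
= pi * 4 * 5.4 * 0.0324 * 0.14
= 0.3078

Q = 0.3078


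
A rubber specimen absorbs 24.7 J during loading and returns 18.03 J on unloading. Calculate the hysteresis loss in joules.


Hysteresis loss = loading - unloading
= 24.7 - 18.03
= 6.67 J

6.67 J


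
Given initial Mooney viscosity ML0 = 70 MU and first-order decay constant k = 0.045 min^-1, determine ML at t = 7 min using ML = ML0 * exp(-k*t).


ML = ML0 * exp(-k * t)
ML = 70 * exp(-0.045 * 7)
ML = 70 * 0.7298
ML = 51.09 MU

51.09 MU


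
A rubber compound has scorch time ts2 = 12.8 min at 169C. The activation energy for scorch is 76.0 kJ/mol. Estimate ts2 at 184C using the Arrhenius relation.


Convert temperatures: T1 = 169 + 273.15 = 442.15 K, T2 = 184 + 273.15 = 457.15 K
ts2_new = 12.8 * exp(76000 / 8.314 * (1/457.15 - 1/442.15))
1/T2 - 1/T1 = -7.4210e-05
ts2_new = 6.5 min

6.5 min


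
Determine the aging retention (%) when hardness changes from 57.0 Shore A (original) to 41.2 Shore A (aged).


Retention = aged / original * 100
= 41.2 / 57.0 * 100
= 72.3%

72.3%


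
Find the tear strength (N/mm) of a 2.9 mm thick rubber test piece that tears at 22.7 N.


Tear strength = force / thickness
= 22.7 / 2.9
= 7.83 N/mm

7.83 N/mm


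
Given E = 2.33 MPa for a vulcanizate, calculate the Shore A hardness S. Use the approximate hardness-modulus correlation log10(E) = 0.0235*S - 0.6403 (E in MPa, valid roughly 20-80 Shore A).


log10(E) = 0.0235*S - 0.6403  =>  S = (log10(E) + 0.6403) / 0.0235
log10(2.33) = 0.367356
S = (0.367356 + 0.6403) / 0.0235 = 1.007656 / 0.0235
S = 42.9

Shore A = 42.9


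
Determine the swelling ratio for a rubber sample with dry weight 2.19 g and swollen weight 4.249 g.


Q = W_swollen / W_dry
Q = 4.249 / 2.19
Q = 1.94

Q = 1.94


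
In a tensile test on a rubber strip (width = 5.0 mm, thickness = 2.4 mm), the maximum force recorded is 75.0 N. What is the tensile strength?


Area = width * thickness = 5.0 * 2.4 = 12.0 mm^2
TS = force / area = 75.0 / 12.0 = 6.25 MPa

6.25 MPa


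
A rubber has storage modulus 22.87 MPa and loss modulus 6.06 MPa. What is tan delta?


tan delta = E'' / E'
= 6.06 / 22.87
= 0.265

tan delta = 0.265


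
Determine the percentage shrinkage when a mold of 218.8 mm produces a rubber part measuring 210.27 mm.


Shrinkage = (mold - part) / mold * 100
= (218.8 - 210.27) / 218.8 * 100
= 8.53 / 218.8 * 100
= 3.9%

3.9%


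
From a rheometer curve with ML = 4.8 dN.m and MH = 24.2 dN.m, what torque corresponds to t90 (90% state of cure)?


M90 = ML + 0.9 * (MH - ML)
M90 = 4.8 + 0.9 * (24.2 - 4.8)
M90 = 4.8 + 0.9 * 19.4
M90 = 22.26 dN.m

22.26 dN.m


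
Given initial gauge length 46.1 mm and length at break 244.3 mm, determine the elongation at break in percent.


Elongation = (Lf - L0) / L0 * 100
= (244.3 - 46.1) / 46.1 * 100
= 198.2 / 46.1 * 100
= 429.9%

429.9%


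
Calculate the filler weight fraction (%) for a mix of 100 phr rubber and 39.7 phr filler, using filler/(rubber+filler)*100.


Filler % = filler / (rubber + filler) * 100
= 39.7 / (100 + 39.7) * 100
= 39.7 / 139.7 * 100
= 28.42%

28.42%


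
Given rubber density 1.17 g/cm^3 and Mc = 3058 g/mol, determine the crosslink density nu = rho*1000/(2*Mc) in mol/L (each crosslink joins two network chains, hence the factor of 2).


nu = rho * 1000 / (2 * Mc)
nu = 1.17 * 1000 / (2 * 3058)
nu = 1170.0 / 6116
nu = 0.1913 mol/L

0.1913 mol/L


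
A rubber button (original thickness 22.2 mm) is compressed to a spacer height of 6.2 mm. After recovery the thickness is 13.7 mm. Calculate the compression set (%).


CS = (t0 - recovered) / (t0 - ts) * 100
= (22.2 - 13.7) / (22.2 - 6.2) * 100
= 8.5 / 16.0 * 100
= 53.1%

53.1%


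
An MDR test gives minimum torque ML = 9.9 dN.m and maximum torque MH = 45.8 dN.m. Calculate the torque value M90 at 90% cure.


M90 = ML + 0.9 * (MH - ML)
M90 = 9.9 + 0.9 * (45.8 - 9.9)
M90 = 9.9 + 0.9 * 35.9
M90 = 42.21 dN.m

42.21 dN.m


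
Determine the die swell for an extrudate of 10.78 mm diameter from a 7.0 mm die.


Die swell ratio = D_extrudate / D_die
= 10.78 / 7.0
= 1.54

Die swell = 1.54


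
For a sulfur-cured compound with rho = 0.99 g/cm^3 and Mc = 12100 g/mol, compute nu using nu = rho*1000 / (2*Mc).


nu = rho * 1000 / (2 * Mc)
nu = 0.99 * 1000 / (2 * 12100)
nu = 990.0 / 24200
nu = 0.0409 mol/L

0.0409 mol/L


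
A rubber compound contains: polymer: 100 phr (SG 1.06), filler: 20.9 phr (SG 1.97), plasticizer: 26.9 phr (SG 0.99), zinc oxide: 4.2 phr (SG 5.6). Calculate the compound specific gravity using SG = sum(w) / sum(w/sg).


Sum of weights = 152.0
Volume contributions:
  polymer: 100/1.06 = 94.3396
  filler: 20.9/1.97 = 10.6091
  plasticizer: 26.9/0.99 = 27.1717
  zinc oxide: 4.2/5.6 = 0.7500
Sum of volumes = 132.8705
SG = 152.0 / 132.8705 = 1.144

SG = 1.144


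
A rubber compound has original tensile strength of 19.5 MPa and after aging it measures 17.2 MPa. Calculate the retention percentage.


Retention = aged / original * 100
= 17.2 / 19.5 * 100
= 88.2%

88.2%


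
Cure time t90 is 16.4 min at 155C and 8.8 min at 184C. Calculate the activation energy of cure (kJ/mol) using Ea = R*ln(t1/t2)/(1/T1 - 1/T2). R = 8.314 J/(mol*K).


T1 = 428.15 K, T2 = 457.15 K
1/T1 - 1/T2 = 1.4816e-04
ln(t1/t2) = ln(16.4/8.8) = 0.6225
Ea = 8.314 * 0.6225 / 1.4816e-04 = 34932.2621 J/mol
Ea = 34.93 kJ/mol

34.93 kJ/mol


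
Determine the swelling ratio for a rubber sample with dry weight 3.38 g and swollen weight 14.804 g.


Q = W_swollen / W_dry
Q = 14.804 / 3.38
Q = 4.38

Q = 4.38


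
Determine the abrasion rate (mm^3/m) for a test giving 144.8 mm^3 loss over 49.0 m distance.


Rate = volume_loss / distance
= 144.8 / 49.0
= 2.955 mm^3/m

2.955 mm^3/m


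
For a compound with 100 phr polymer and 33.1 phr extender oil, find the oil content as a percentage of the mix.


Oil % = oil / (100 + oil) * 100
= 33.1 / (100 + 33.1) * 100
= 33.1 / 133.1 * 100
= 24.87%

24.87%


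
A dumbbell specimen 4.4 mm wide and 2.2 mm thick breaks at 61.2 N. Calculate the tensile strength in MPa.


Area = width * thickness = 4.4 * 2.2 = 9.68 mm^2
TS = force / area = 61.2 / 9.68 = 6.32 MPa

6.32 MPa


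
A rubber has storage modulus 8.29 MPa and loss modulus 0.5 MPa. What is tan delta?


tan delta = E'' / E'
= 0.5 / 8.29
= 0.0603

tan delta = 0.0603


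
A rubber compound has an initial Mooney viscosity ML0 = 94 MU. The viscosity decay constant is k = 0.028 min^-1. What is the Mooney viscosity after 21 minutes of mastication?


ML = ML0 * exp(-k * t)
ML = 94 * exp(-0.028 * 21)
ML = 94 * 0.5554
ML = 52.21 MU

52.21 MU


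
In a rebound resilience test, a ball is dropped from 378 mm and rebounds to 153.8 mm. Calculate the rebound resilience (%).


Resilience = h_rebound / h_drop * 100
= 153.8 / 378 * 100
= 40.7%

40.7%


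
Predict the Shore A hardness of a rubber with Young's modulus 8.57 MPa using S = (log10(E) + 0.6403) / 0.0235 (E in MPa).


log10(E) = 0.0235*S - 0.6403  =>  S = (log10(E) + 0.6403) / 0.0235
log10(8.57) = 0.932981
S = (0.932981 + 0.6403) / 0.0235 = 1.573281 / 0.0235
S = 66.9

Shore A = 66.9


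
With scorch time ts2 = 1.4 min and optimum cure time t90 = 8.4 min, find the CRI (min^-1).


CRI = 100 / (t90 - ts2)
= 100 / (8.4 - 1.4)
= 100 / 7.0
= 14.29 min^-1

14.29 min^-1


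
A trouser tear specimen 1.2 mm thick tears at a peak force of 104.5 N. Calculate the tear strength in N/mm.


Tear strength = force / thickness
= 104.5 / 1.2
= 87.08 N/mm

87.08 N/mm


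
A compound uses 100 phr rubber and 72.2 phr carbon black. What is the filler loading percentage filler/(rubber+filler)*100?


Filler % = filler / (rubber + filler) * 100
= 72.2 / (100 + 72.2) * 100
= 72.2 / 172.2 * 100
= 41.93%

41.93%


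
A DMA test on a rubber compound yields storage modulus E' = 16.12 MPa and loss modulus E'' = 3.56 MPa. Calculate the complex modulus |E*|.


|E*| = sqrt(E'^2 + E''^2)
= sqrt(16.12^2 + 3.56^2)
= sqrt(259.8544 + 12.6736)
= 16.508 MPa

16.508 MPa


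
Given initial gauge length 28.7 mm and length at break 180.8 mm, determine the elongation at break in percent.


Elongation = (Lf - L0) / L0 * 100
= (180.8 - 28.7) / 28.7 * 100
= 152.1 / 28.7 * 100
= 530.0%

530.0%


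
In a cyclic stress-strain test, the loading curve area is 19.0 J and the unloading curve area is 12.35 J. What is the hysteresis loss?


Hysteresis loss = loading - unloading
= 19.0 - 12.35
= 6.65 J

6.65 J


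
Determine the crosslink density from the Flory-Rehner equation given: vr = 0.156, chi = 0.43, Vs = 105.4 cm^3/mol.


ln(1 - vr) = ln(1 - 0.156) = -0.1696
Numerator = -((-0.1696) + 0.156 + 0.43 * 0.156^2) = 0.0031
Denominator = 105.4 * (0.156^(1/3) - 0.156/2) = 48.5179
nu = 0.0031 / 48.5179 = 6.4683e-05 mol/cm^3

6.4683e-05 mol/cm^3


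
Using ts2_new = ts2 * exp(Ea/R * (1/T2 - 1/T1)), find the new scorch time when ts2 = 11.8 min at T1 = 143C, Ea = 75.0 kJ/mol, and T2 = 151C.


Convert temperatures: T1 = 143 + 273.15 = 416.15 K, T2 = 151 + 273.15 = 424.15 K
ts2_new = 11.8 * exp(75000 / 8.314 * (1/424.15 - 1/416.15))
1/T2 - 1/T1 = -4.5323e-05
ts2_new = 7.84 min

7.84 min


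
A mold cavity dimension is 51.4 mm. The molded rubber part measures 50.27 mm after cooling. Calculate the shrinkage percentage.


Shrinkage = (mold - part) / mold * 100
= (51.4 - 50.27) / 51.4 * 100
= 1.13 / 51.4 * 100
= 2.2%

2.2%


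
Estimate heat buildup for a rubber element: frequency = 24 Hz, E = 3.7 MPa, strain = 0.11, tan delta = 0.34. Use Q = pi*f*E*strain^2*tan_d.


Q = pi * f * E * strain^2 * tan_d
= pi * 24 * 3.7 * 0.11^2 * 0.34
= pi * 24 * 3.7 * 0.0121 * 0.34
= 1.1477

Q = 1.1477


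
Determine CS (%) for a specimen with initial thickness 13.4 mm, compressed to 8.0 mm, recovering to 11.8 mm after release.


CS = (t0 - recovered) / (t0 - ts) * 100
= (13.4 - 11.8) / (13.4 - 8.0) * 100
= 1.6 / 5.4 * 100
= 29.6%

29.6%


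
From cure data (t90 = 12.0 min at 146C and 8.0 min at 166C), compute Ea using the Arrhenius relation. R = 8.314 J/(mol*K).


T1 = 419.15 K, T2 = 439.15 K
1/T1 - 1/T2 = 1.0865e-04
ln(t1/t2) = ln(12.0/8.0) = 0.4055
Ea = 8.314 * 0.4055 / 1.0865e-04 = 31025.2914 J/mol
Ea = 31.03 kJ/mol

31.03 kJ/mol


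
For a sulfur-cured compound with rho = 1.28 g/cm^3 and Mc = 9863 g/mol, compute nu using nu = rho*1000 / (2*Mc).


nu = rho * 1000 / (2 * Mc)
nu = 1.28 * 1000 / (2 * 9863)
nu = 1280.0 / 19726
nu = 0.0649 mol/L

0.0649 mol/L


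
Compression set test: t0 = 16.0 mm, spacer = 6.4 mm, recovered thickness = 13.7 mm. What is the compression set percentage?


CS = (t0 - recovered) / (t0 - ts) * 100
= (16.0 - 13.7) / (16.0 - 6.4) * 100
= 2.3 / 9.6 * 100
= 24.0%

24.0%


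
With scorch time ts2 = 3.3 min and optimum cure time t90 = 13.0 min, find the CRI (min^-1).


CRI = 100 / (t90 - ts2)
= 100 / (13.0 - 3.3)
= 100 / 9.7
= 10.31 min^-1

10.31 min^-1


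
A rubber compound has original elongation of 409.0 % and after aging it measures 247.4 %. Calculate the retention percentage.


Retention = aged / original * 100
= 247.4 / 409.0 * 100
= 60.5%

60.5%


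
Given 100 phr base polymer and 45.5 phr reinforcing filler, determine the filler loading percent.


Filler % = filler / (rubber + filler) * 100
= 45.5 / (100 + 45.5) * 100
= 45.5 / 145.5 * 100
= 31.27%

31.27%


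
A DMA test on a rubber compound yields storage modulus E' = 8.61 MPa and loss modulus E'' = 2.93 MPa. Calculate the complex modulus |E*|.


|E*| = sqrt(E'^2 + E''^2)
= sqrt(8.61^2 + 2.93^2)
= sqrt(74.1321 + 8.5849)
= 9.095 MPa

9.095 MPa


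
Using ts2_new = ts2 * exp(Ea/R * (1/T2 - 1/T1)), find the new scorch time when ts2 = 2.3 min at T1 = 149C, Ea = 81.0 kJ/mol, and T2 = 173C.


Convert temperatures: T1 = 149 + 273.15 = 422.15 K, T2 = 173 + 273.15 = 446.15 K
ts2_new = 2.3 * exp(81000 / 8.314 * (1/446.15 - 1/422.15))
1/T2 - 1/T1 = -1.2743e-04
ts2_new = 0.66 min

0.66 min


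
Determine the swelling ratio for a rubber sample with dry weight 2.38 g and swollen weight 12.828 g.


Q = W_swollen / W_dry
Q = 12.828 / 2.38
Q = 5.39

Q = 5.39


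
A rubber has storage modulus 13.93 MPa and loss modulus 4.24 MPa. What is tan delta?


tan delta = E'' / E'
= 4.24 / 13.93
= 0.3044

tan delta = 0.3044


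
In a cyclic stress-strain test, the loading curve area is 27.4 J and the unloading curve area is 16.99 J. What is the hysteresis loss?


Hysteresis loss = loading - unloading
= 27.4 - 16.99
= 10.41 J

10.41 J


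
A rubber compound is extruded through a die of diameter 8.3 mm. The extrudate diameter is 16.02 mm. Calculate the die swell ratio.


Die swell ratio = D_extrudate / D_die
= 16.02 / 8.3
= 1.93

Die swell = 1.93


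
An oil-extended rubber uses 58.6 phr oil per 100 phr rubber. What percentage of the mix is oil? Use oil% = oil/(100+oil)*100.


Oil % = oil / (100 + oil) * 100
= 58.6 / (100 + 58.6) * 100
= 58.6 / 158.6 * 100
= 36.95%

36.95%


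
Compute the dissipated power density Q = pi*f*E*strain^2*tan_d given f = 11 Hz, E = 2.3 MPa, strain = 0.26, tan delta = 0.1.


Q = pi * f * E * strain^2 * tan_d
= pi * 11 * 2.3 * 0.26^2 * 0.1
= pi * 11 * 2.3 * 0.0676 * 0.1
= 0.5373

Q = 0.5373


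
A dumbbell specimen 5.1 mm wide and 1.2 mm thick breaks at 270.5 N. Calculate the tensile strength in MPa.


Area = width * thickness = 5.1 * 1.2 = 6.12 mm^2
TS = force / area = 270.5 / 6.12 = 44.2 MPa

44.2 MPa


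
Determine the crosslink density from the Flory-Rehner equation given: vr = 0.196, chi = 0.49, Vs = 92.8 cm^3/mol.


ln(1 - vr) = ln(1 - 0.196) = -0.2182
Numerator = -((-0.2182) + 0.196 + 0.49 * 0.196^2) = 0.0033
Denominator = 92.8 * (0.196^(1/3) - 0.196/2) = 44.8111
nu = 0.0033 / 44.8111 = 7.4360e-05 mol/cm^3

7.4360e-05 mol/cm^3


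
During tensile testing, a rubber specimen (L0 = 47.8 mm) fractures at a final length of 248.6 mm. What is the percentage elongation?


Elongation = (Lf - L0) / L0 * 100
= (248.6 - 47.8) / 47.8 * 100
= 200.8 / 47.8 * 100
= 420.1%

420.1%


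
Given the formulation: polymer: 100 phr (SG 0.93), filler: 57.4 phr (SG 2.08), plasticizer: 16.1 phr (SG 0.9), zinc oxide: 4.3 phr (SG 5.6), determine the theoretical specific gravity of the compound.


Sum of weights = 177.8
Volume contributions:
  polymer: 100/0.93 = 107.5269
  filler: 57.4/2.08 = 27.5962
  plasticizer: 16.1/0.9 = 17.8889
  zinc oxide: 4.3/5.6 = 0.7679
Sum of volumes = 153.7798
SG = 177.8 / 153.7798 = 1.156

SG = 1.156


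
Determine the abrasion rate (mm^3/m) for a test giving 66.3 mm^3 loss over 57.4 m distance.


Rate = volume_loss / distance
= 66.3 / 57.4
= 1.155 mm^3/m

1.155 mm^3/m


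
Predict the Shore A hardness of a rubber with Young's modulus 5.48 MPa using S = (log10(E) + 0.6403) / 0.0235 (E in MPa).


log10(E) = 0.0235*S - 0.6403  =>  S = (log10(E) + 0.6403) / 0.0235
log10(5.48) = 0.738781
S = (0.738781 + 0.6403) / 0.0235 = 1.379081 / 0.0235
S = 58.7

Shore A = 58.7


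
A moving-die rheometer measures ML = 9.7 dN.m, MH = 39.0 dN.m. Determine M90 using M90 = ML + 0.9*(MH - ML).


M90 = ML + 0.9 * (MH - ML)
M90 = 9.7 + 0.9 * (39.0 - 9.7)
M90 = 9.7 + 0.9 * 29.3
M90 = 36.07 dN.m

36.07 dN.m


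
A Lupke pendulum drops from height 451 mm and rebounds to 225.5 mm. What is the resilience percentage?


Resilience = h_rebound / h_drop * 100
= 225.5 / 451 * 100
= 50.0%

50.0%


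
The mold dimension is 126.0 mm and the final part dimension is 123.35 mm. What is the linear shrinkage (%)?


Shrinkage = (mold - part) / mold * 100
= (126.0 - 123.35) / 126.0 * 100
= 2.65 / 126.0 * 100
= 2.1%

2.1%


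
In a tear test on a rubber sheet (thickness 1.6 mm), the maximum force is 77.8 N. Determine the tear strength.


Tear strength = force / thickness
= 77.8 / 1.6
= 48.62 N/mm

48.62 N/mm


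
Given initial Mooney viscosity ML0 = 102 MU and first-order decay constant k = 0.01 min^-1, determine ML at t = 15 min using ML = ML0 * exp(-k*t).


ML = ML0 * exp(-k * t)
ML = 102 * exp(-0.01 * 15)
ML = 102 * 0.8607
ML = 87.79 MU

87.79 MU


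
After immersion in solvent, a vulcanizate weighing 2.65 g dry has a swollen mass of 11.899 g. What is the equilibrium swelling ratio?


Q = W_swollen / W_dry
Q = 11.899 / 2.65
Q = 4.49

Q = 4.49


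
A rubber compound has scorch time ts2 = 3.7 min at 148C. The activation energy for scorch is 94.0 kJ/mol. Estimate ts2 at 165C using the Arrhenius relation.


Convert temperatures: T1 = 148 + 273.15 = 421.15 K, T2 = 165 + 273.15 = 438.15 K
ts2_new = 3.7 * exp(94000 / 8.314 * (1/438.15 - 1/421.15))
1/T2 - 1/T1 = -9.2128e-05
ts2_new = 1.31 min

1.31 min


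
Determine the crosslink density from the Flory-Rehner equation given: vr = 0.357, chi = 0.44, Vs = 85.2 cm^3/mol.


ln(1 - vr) = ln(1 - 0.357) = -0.4416
Numerator = -((-0.4416) + 0.357 + 0.44 * 0.357^2) = 0.0285
Denominator = 85.2 * (0.357^(1/3) - 0.357/2) = 45.2324
nu = 0.0285 / 45.2324 = 6.3081e-04 mol/cm^3

6.3081e-04 mol/cm^3


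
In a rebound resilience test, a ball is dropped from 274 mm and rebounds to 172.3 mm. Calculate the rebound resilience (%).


Resilience = h_rebound / h_drop * 100
= 172.3 / 274 * 100
= 62.9%

62.9%


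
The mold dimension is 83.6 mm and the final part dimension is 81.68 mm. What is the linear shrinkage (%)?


Shrinkage = (mold - part) / mold * 100
= (83.6 - 81.68) / 83.6 * 100
= 1.92 / 83.6 * 100
= 2.3%

2.3%


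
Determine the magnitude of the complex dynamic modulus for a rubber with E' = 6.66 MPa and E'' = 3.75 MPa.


|E*| = sqrt(E'^2 + E''^2)
= sqrt(6.66^2 + 3.75^2)
= sqrt(44.3556 + 14.0625)
= 7.643 MPa

7.643 MPa


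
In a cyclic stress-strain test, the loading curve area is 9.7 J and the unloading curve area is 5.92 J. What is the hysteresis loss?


Hysteresis loss = loading - unloading
= 9.7 - 5.92
= 3.78 J

3.78 J


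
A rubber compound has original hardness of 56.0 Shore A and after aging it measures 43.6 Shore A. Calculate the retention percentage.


Retention = aged / original * 100
= 43.6 / 56.0 * 100
= 77.9%

77.9%


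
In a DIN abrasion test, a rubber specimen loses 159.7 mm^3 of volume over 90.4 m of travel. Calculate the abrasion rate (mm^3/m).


Rate = volume_loss / distance
= 159.7 / 90.4
= 1.767 mm^3/m

1.767 mm^3/m


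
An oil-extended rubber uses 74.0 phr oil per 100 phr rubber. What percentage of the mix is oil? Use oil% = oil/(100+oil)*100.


Oil % = oil / (100 + oil) * 100
= 74.0 / (100 + 74.0) * 100
= 74.0 / 174.0 * 100
= 42.53%

42.53%


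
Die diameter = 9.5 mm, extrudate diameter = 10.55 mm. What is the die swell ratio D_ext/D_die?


Die swell ratio = D_extrudate / D_die
= 10.55 / 9.5
= 1.111

Die swell = 1.111


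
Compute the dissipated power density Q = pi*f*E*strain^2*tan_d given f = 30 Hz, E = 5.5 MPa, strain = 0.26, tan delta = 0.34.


Q = pi * f * E * strain^2 * tan_d
= pi * 30 * 5.5 * 0.26^2 * 0.34
= pi * 30 * 5.5 * 0.0676 * 0.34
= 11.9141

Q = 11.9141


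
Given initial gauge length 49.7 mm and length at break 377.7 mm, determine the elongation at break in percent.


Elongation = (Lf - L0) / L0 * 100
= (377.7 - 49.7) / 49.7 * 100
= 328.0 / 49.7 * 100
= 660.0%

660.0%


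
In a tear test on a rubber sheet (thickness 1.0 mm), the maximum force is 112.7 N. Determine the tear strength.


Tear strength = force / thickness
= 112.7 / 1.0
= 112.7 N/mm

112.7 N/mm


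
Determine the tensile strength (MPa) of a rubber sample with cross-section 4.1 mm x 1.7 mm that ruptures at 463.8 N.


Area = width * thickness = 4.1 * 1.7 = 6.97 mm^2
TS = force / area = 463.8 / 6.97 = 66.54 MPa

66.54 MPa


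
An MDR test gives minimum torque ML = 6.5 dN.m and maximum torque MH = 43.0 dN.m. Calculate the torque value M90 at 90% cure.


M90 = ML + 0.9 * (MH - ML)
M90 = 6.5 + 0.9 * (43.0 - 6.5)
M90 = 6.5 + 0.9 * 36.5
M90 = 39.35 dN.m

39.35 dN.m


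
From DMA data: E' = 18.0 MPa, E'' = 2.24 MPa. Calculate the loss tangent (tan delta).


tan delta = E'' / E'
= 2.24 / 18.0
= 0.1244

tan delta = 0.1244


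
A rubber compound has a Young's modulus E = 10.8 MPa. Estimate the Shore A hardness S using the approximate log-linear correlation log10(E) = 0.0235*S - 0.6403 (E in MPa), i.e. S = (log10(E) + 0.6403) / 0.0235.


log10(E) = 0.0235*S - 0.6403  =>  S = (log10(E) + 0.6403) / 0.0235
log10(10.8) = 1.033424
S = (1.033424 + 0.6403) / 0.0235 = 1.673724 / 0.0235
S = 71.2

Shore A = 71.2


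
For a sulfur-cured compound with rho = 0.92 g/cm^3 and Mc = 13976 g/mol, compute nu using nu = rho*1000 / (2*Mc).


nu = rho * 1000 / (2 * Mc)
nu = 0.92 * 1000 / (2 * 13976)
nu = 920.0 / 27952
nu = 0.0329 mol/L

0.0329 mol/L


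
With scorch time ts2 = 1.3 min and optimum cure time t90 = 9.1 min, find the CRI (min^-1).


CRI = 100 / (t90 - ts2)
= 100 / (9.1 - 1.3)
= 100 / 7.8
= 12.82 min^-1

12.82 min^-1


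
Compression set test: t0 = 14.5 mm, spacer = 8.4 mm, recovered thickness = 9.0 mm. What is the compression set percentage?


CS = (t0 - recovered) / (t0 - ts) * 100
= (14.5 - 9.0) / (14.5 - 8.4) * 100
= 5.5 / 6.1 * 100
= 90.2%

90.2%


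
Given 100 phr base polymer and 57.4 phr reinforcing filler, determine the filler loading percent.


Filler % = filler / (rubber + filler) * 100
= 57.4 / (100 + 57.4) * 100
= 57.4 / 157.4 * 100
= 36.47%

36.47%


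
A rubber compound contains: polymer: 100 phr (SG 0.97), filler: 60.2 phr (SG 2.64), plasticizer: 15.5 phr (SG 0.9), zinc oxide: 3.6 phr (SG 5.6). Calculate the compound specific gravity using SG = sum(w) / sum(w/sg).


Sum of weights = 179.3
Volume contributions:
  polymer: 100/0.97 = 103.0928
  filler: 60.2/2.64 = 22.8030
  plasticizer: 15.5/0.9 = 17.2222
  zinc oxide: 3.6/5.6 = 0.6429
Sum of volumes = 143.7609
SG = 179.3 / 143.7609 = 1.247

SG = 1.247


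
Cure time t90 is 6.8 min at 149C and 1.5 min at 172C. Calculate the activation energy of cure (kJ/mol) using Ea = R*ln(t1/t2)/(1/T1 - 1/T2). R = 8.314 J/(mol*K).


T1 = 422.15 K, T2 = 445.15 K
1/T1 - 1/T2 = 1.2239e-04
ln(t1/t2) = ln(6.8/1.5) = 1.5115
Ea = 8.314 * 1.5115 / 1.2239e-04 = 102671.8285 J/mol
Ea = 102.67 kJ/mol

102.67 kJ/mol


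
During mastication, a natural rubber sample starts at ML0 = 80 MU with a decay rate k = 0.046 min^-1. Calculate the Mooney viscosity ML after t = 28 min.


ML = ML0 * exp(-k * t)
ML = 80 * exp(-0.046 * 28)
ML = 80 * 0.2758
ML = 22.07 MU

22.07 MU


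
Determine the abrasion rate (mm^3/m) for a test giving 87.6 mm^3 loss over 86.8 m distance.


Rate = volume_loss / distance
= 87.6 / 86.8
= 1.009 mm^3/m

1.009 mm^3/m


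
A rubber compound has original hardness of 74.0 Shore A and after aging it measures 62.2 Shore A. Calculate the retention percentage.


Retention = aged / original * 100
= 62.2 / 74.0 * 100
= 84.1%

84.1%


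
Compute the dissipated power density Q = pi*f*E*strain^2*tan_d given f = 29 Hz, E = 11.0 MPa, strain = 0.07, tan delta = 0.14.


Q = pi * f * E * strain^2 * tan_d
= pi * 29 * 11.0 * 0.07^2 * 0.14
= pi * 29 * 11.0 * 0.0049 * 0.14
= 0.6875

Q = 0.6875


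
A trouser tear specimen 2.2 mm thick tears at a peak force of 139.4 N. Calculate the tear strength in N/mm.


Tear strength = force / thickness
= 139.4 / 2.2
= 63.36 N/mm

63.36 N/mm


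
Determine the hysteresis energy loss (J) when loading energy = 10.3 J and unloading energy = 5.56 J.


Hysteresis loss = loading - unloading
= 10.3 - 5.56
= 4.74 J

4.74 J


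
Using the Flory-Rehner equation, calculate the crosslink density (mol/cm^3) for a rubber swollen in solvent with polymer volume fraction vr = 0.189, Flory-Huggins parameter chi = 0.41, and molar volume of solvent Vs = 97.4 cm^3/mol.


ln(1 - vr) = ln(1 - 0.189) = -0.2095
Numerator = -((-0.2095) + 0.189 + 0.41 * 0.189^2) = 0.0058
Denominator = 97.4 * (0.189^(1/3) - 0.189/2) = 46.6915
nu = 0.0058 / 46.6915 = 1.2511e-04 mol/cm^3

1.2511e-04 mol/cm^3


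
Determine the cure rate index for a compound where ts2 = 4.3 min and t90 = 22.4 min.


CRI = 100 / (t90 - ts2)
= 100 / (22.4 - 4.3)
= 100 / 18.1
= 5.52 min^-1

5.52 min^-1


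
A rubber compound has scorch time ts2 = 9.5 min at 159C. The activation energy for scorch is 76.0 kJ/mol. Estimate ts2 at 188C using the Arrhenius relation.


Convert temperatures: T1 = 159 + 273.15 = 432.15 K, T2 = 188 + 273.15 = 461.15 K
ts2_new = 9.5 * exp(76000 / 8.314 * (1/461.15 - 1/432.15))
1/T2 - 1/T1 = -1.4552e-04
ts2_new = 2.51 min

2.51 min


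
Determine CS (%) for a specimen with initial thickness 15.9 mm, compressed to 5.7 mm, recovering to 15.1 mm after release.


CS = (t0 - recovered) / (t0 - ts) * 100
= (15.9 - 15.1) / (15.9 - 5.7) * 100
= 0.8 / 10.2 * 100
= 7.8%

7.8%
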